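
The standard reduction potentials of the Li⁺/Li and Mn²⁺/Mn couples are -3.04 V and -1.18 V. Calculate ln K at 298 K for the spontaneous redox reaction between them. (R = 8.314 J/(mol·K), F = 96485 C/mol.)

E°_cell = -1.18 − (-3.04) = 1.86 V, with n = 2 electrons transferred.
At equilibrium E = 0, so the Nernst equation gives ln K = nFE°/RT = (2)(96485)(1.86)/((8.314)(298)) = 144.87.

ln K = 144.9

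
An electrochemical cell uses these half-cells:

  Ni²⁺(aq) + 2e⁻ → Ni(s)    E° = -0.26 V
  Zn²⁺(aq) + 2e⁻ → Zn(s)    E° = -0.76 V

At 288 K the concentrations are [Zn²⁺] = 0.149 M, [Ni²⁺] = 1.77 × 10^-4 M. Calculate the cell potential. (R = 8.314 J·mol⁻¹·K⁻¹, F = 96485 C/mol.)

0.416 V

The Ni²⁺/Ni couple has the higher reduction potential and acts as the cathode, so E°_cell = -0.26 − (-0.76) = 0.50 V.
Balancing electrons gives n = 2; the reaction quotient is Q = [Zn²⁺]/[Ni²⁺] = 842.
E = E° − (RT/nF) ln Q = 0.50 − (8.314×288)/(2×96485) × (6.736) = 0.500 − 0.084 = 0.416 V.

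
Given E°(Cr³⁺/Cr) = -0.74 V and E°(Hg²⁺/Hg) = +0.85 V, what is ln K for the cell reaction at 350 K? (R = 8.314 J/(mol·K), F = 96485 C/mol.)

E°_cell = +0.85 − (-0.74) = 1.59 V, with n = 6 electrons transferred.
At equilibrium E = 0, so the Nernst equation gives ln K = nFE°/RT = (6)(96485)(1.59)/((8.314)(350)) = 316.32.

ln K = 316.3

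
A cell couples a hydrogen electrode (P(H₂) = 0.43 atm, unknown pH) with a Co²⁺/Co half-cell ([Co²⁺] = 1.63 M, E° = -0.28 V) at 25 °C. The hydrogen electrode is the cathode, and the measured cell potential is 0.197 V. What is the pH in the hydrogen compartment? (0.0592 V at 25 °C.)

E°_cell = 0.28 V and n = 2.
log Q = n(E° − E)/0.0592 = 2×(0.28 − 0.197)/0.0592 = 2.804.
With Q = [Co²⁺]·P(H₂) / [H⁺]^2, solving for [H⁺] gives log[H⁺] = -1.479, so pH = 1.48.

pH = 1.48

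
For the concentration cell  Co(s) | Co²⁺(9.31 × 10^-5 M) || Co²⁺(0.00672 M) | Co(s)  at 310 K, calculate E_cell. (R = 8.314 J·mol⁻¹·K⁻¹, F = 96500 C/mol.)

Both half-cells are Co²⁺/Co, so E°_cell = 0. The concentrated side is the cathode; the cell reaction moves Co²⁺ from high to low concentration with n = 2.
Q = [Co²⁺]_dilute/[Co²⁺]_conc = 9.31 × 10^-5/0.00672 = 0.0139.
E = 0 − (RT/nF) ln Q = −((8.314×310)/(2×96500))(-4.279) = 0.0571 V.

0.057 V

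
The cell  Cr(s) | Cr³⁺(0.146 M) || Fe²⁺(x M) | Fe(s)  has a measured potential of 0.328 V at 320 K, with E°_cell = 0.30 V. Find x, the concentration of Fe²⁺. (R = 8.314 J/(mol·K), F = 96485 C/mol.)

2.1 M

From the Nernst equation, ln Q = nF(E° − E)/RT = 6×96485×(0.30 − 0.328)/(8.314×320) = -6.093, so Q = 0.00226.
With Q = [Cr³⁺]^2/[Fe²⁺]^3 and the known concentrations, [Fe²⁺]^3 in the denominator gives [Fe²⁺] = 2.1 M.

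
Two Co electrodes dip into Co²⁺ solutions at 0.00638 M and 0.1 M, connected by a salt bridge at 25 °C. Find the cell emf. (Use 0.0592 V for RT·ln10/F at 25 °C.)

Both half-cells are Co²⁺/Co, so E°_cell = 0. The concentrated side is the cathode; the cell reaction moves Co²⁺ from high to low concentration with n = 2.
Q = [Co²⁺]_dilute/[Co²⁺]_conc = 0.00638/0.1 = 0.0638.
E = 0 − (0.0592/2) log Q = −(0.0592/2)(-1.195) = 0.0354 V.

0.035 V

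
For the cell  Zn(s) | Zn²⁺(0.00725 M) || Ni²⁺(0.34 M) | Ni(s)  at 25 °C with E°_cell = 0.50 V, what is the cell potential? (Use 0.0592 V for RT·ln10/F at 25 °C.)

Balancing electrons gives n = 2; the reaction quotient is Q = [Zn²⁺]/[Ni²⁺] = 0.0213.
At 25 °C, E = E° − (0.0592/n) log Q = 0.50 − (0.0592/2)(-1.671) = 0.500 + 0.049 = 0.549 V.

0.549 V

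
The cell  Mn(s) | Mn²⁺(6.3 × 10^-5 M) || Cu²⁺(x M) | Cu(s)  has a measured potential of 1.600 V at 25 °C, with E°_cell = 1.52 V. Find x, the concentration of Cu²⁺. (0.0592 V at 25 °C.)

From the Nernst equation, log Q = n(E° − E)/0.0592 = 2(1.52 − 1.600)/0.0592 = -2.703, so Q = 0.00198.
With Q = [Mn²⁺]/[Cu²⁺] and the known concentrations, [Cu²⁺] in the denominator gives [Cu²⁺] = 0.032 M.

0.032 M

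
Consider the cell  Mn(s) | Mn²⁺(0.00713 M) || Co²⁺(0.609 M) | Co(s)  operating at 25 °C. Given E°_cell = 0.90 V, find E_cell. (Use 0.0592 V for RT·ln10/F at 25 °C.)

0.957 V

Balancing electrons gives n = 2; the reaction quotient is Q = [Mn²⁺]/[Co²⁺] = 0.0117.
At 25 °C, E = E° − (0.0592/n) log Q = 0.90 − (0.0592/2)(-1.932) = 0.900 + 0.057 = 0.957 V.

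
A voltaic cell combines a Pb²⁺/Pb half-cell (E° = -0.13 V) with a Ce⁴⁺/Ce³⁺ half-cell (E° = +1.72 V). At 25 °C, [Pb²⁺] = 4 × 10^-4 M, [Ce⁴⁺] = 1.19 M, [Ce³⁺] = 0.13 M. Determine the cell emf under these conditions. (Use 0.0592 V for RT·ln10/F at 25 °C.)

2.01 V

The Ce⁴⁺/Ce³⁺ couple has the higher reduction potential and acts as the cathode, so E°_cell = +1.72 − (-0.13) = 1.85 V.
Balancing electrons gives n = 2; the reaction quotient is Q = [Pb²⁺]·[Ce³⁺]^2/[Ce⁴⁺]^2 = 4.77 × 10^-6.
At 25 °C, E = E° − (0.0592/n) log Q = 1.85 − (0.0592/2)(-5.321) = 1.850 + 0.158 = 2.008 V.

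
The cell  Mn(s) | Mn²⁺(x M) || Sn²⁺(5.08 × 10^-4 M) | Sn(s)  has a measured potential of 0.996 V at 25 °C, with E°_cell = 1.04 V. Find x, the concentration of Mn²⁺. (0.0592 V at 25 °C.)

0.016 M

From the Nernst equation, log Q = n(E° − E)/0.0592 = 2(1.04 − 0.996)/0.0592 = 1.486, so Q = 30.7.
With Q = [Mn²⁺]/[Sn²⁺] and the known concentrations, [Mn²⁺] in the numerator gives [Mn²⁺] = 0.016 M.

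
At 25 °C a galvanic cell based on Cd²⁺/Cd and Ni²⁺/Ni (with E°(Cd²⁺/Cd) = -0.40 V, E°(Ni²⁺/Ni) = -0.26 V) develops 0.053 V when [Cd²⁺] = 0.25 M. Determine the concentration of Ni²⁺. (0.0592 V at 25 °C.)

From the Nernst equation, log Q = n(E° − E)/0.0592 = 2(0.14 − 0.053)/0.0592 = 2.939, so Q = 869.
With Q = [Cd²⁺]/[Ni²⁺] and the known concentrations, [Ni²⁺] in the denominator gives [Ni²⁺] = 2.9 × 10^-4 M.

2.9 × 10^-4 M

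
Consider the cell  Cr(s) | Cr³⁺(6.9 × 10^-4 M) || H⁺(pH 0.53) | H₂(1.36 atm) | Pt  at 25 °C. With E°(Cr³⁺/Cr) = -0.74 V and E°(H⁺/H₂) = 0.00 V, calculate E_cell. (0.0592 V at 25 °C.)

0.77 V

The hydrogen couple is the cathode, so E°_cell = 0.74 V; n = 6.
[H⁺] = 10^(−0.53) = 0.30 M, and Q = [Cr³⁺]^2·P(H₂)^3 / [H⁺]^6 = 0.00181.
E = E° − (0.0592/6) log Q = 0.74 − (0.0592/6)(-2.742) = 0.767 V.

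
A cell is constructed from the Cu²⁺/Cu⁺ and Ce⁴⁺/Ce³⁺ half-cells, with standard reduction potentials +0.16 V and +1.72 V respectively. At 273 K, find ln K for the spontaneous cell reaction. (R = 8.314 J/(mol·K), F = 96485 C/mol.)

ln K = 66.3

E°_cell = +1.72 − (+0.16) = 1.56 V, with n = 1 electron transferred.
At equilibrium E = 0, so the Nernst equation gives ln K = nFE°/RT = (1)(96485)(1.56)/((8.314)(273)) = 66.31.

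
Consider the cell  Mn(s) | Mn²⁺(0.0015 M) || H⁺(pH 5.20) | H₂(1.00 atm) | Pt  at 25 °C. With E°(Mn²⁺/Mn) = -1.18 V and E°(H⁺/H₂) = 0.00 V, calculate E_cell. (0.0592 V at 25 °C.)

The hydrogen couple is the cathode, so E°_cell = 1.18 V; n = 2.
[H⁺] = 10^(−5.20) = 6.3 × 10^-6 M, and Q = [Mn²⁺]·P(H₂) / [H⁺]^2 = 3.77 × 10^7.
E = E° − (0.0592/2) log Q = 1.18 − (0.0592/2)(7.576) = 0.956 V.

0.96 V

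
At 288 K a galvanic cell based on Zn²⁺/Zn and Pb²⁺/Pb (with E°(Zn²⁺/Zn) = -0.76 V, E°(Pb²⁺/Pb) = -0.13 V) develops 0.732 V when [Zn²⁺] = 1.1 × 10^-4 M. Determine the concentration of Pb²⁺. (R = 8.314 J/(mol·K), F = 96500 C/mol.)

From the Nernst equation, ln Q = nF(E° − E)/RT = 2×96500×(0.63 − 0.732)/(8.314×288) = -8.222, so Q = 2.69 × 10^-4.
With Q = [Zn²⁺]/[Pb²⁺] and the known concentrations, [Pb²⁺] in the denominator gives [Pb²⁺] = 0.41 M.

0.41 M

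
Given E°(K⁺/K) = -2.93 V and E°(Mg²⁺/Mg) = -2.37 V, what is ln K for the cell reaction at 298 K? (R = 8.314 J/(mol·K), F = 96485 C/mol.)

E°_cell = -2.37 − (-2.93) = 0.56 V, with n = 2 electrons transferred.
At equilibrium E = 0, so the Nernst equation gives ln K = nFE°/RT = (2)(96485)(0.56)/((8.314)(298)) = 43.62.

ln K = 43.6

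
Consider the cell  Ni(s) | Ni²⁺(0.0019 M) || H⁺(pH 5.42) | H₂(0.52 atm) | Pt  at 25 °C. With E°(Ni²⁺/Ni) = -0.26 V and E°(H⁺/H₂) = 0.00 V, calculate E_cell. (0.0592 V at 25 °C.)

0.028 V

The hydrogen couple is the cathode, so E°_cell = 0.26 V; n = 2.
[H⁺] = 10^(−5.42) = 3.8 × 10^-6 M, and Q = [Ni²⁺]·P(H₂) / [H⁺]^2 = 6.84 × 10^7.
E = E° − (0.0592/2) log Q = 0.26 − (0.0592/2)(7.835) = 0.028 V.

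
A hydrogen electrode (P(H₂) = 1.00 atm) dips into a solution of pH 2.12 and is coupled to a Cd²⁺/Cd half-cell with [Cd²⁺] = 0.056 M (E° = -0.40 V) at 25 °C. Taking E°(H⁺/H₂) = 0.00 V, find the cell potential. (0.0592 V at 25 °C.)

The hydrogen couple is the cathode, so E°_cell = 0.40 V; n = 2.
[H⁺] = 10^(−2.12) = 0.0076 M, and Q = [Cd²⁺]·P(H₂) / [H⁺]^2 = 973.
E = E° − (0.0592/2) log Q = 0.40 − (0.0592/2)(2.988) = 0.312 V.

0.31 V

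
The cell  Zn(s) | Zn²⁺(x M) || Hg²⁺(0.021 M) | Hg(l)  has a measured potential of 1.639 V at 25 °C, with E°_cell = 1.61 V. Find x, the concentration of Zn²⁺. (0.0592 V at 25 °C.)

0.0022 M

From the Nernst equation, log Q = n(E° − E)/0.0592 = 2(1.61 − 1.639)/0.0592 = -0.980, so Q = 0.105.
With Q = [Zn²⁺]/[Hg²⁺] and the known concentrations, [Zn²⁺] in the numerator gives [Zn²⁺] = 0.0022 M.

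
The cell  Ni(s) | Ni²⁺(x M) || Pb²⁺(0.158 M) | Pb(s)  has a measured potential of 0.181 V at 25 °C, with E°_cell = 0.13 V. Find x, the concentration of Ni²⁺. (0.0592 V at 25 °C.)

0.003 M

From the Nernst equation, log Q = n(E° − E)/0.0592 = 2(0.13 − 0.181)/0.0592 = -1.723, so Q = 0.0189.
With Q = [Ni²⁺]/[Pb²⁺] and the known concentrations, [Ni²⁺] in the numerator gives [Ni²⁺] = 0.003 M.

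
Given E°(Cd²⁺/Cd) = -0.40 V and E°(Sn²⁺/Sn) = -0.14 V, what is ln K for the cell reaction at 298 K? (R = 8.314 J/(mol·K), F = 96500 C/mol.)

ln K = 20.3

E°_cell = -0.14 − (-0.40) = 0.26 V, with n = 2 electrons transferred.
At equilibrium E = 0, so the Nernst equation gives ln K = nFE°/RT = (2)(96500)(0.26)/((8.314)(298)) = 20.25.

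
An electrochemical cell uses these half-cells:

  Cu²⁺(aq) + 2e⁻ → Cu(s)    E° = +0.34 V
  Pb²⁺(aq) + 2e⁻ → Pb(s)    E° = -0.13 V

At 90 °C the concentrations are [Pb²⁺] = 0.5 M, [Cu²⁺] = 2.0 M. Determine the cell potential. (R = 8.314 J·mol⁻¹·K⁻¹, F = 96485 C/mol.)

The Cu²⁺/Cu couple has the higher reduction potential and acts as the cathode, so E°_cell = +0.34 − (-0.13) = 0.47 V.
Balancing electrons gives n = 2; the reaction quotient is Q = [Pb²⁺]/[Cu²⁺] = 0.250.
E = E° − (RT/nF) ln Q = 0.47 − (8.314×363)/(2×96485) × (-1.386) = 0.470 + 0.022 = 0.492 V.

0.492 V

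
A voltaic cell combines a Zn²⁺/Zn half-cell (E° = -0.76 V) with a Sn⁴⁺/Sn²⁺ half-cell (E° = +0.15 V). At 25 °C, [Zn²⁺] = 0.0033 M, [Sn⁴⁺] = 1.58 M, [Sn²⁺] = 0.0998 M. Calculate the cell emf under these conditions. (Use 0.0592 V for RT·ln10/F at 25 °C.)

The Sn⁴⁺/Sn²⁺ couple has the higher reduction potential and acts as the cathode, so E°_cell = +0.15 − (-0.76) = 0.91 V.
Balancing electrons gives n = 2; the reaction quotient is Q = [Zn²⁺]·[Sn²⁺]/[Sn⁴⁺] = 2.08 × 10^-4.
At 25 °C, E = E° − (0.0592/n) log Q = 0.91 − (0.0592/2)(-3.681) = 0.910 + 0.109 = 1.019 V.

1.02 V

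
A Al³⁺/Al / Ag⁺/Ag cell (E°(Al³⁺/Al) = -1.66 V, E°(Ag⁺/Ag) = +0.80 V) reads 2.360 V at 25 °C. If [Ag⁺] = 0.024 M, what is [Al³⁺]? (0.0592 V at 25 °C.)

From the Nernst equation, log Q = n(E° − E)/0.0592 = 3(2.46 − 2.360)/0.0592 = 5.068, so Q = 1.17 × 10^5.
With Q = [Al³⁺]/[Ag⁺]^3 and the known concentrations, [Al³⁺] in the numerator gives [Al³⁺] = 1.6 M.

1.6 M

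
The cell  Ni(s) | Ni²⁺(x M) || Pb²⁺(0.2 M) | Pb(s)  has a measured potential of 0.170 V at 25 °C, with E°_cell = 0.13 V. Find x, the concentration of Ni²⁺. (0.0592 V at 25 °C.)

From the Nernst equation, log Q = n(E° − E)/0.0592 = 2(0.13 − 0.170)/0.0592 = -1.351, so Q = 0.0445.
With Q = [Ni²⁺]/[Pb²⁺] and the known concentrations, [Ni²⁺] in the numerator gives [Ni²⁺] = 0.0089 M.

0.0089 M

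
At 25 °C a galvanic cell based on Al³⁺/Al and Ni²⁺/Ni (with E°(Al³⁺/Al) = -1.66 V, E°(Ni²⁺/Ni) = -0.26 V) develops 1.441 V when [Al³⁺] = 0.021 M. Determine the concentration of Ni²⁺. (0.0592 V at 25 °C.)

1.8 M

From the Nernst equation, log Q = n(E° − E)/0.0592 = 6(1.40 − 1.441)/0.0592 = -4.155, so Q = 6.99 × 10^-5.
With Q = [Al³⁺]^2/[Ni²⁺]^3 and the known concentrations, [Ni²⁺]^3 in the denominator gives [Ni²⁺] = 1.8 M.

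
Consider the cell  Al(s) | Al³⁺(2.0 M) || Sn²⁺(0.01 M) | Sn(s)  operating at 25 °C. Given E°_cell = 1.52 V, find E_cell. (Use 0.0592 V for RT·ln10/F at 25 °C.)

Balancing electrons gives n = 6; the reaction quotient is Q = [Al³⁺]^2/[Sn²⁺]^3 = 4 × 10^6.
At 25 °C, E = E° − (0.0592/n) log Q = 1.52 − (0.0592/6)(6.602) = 1.520 − 0.065 = 1.455 V.

1.45 V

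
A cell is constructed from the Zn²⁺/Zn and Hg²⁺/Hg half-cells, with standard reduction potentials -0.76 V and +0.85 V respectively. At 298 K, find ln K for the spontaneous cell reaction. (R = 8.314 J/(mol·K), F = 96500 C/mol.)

E°_cell = +0.85 − (-0.76) = 1.61 V, with n = 2 electrons transferred.
At equilibrium E = 0, so the Nernst equation gives ln K = nFE°/RT = (2)(96500)(1.61)/((8.314)(298)) = 125.42.

ln K = 125.4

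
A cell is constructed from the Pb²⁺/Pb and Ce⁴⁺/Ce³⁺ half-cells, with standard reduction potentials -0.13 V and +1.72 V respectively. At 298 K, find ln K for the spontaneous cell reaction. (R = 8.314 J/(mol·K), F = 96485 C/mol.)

E°_cell = +1.72 − (-0.13) = 1.85 V, with n = 2 electrons transferred.
At equilibrium E = 0, so the Nernst equation gives ln K = nFE°/RT = (2)(96485)(1.85)/((8.314)(298)) = 144.09.

ln K = 144.1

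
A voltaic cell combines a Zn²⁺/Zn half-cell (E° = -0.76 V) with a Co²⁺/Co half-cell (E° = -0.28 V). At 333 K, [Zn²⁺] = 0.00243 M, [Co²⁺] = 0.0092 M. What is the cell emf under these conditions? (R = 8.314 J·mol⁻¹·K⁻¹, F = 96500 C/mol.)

The Co²⁺/Co couple has the higher reduction potential and acts as the cathode, so E°_cell = -0.28 − (-0.76) = 0.48 V.
Balancing electrons gives n = 2; the reaction quotient is Q = [Zn²⁺]/[Co²⁺] = 0.264.
E = E° − (RT/nF) ln Q = 0.48 − (8.314×333)/(2×96500) × (-1.331) = 0.480 + 0.019 = 0.499 V.

0.499 V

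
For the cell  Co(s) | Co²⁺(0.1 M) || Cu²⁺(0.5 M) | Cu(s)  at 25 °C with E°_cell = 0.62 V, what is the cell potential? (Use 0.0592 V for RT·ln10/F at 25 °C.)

0.641 V

Balancing electrons gives n = 2; the reaction quotient is Q = [Co²⁺]/[Cu²⁺] = 0.200.
At 25 °C, E = E° − (0.0592/n) log Q = 0.62 − (0.0592/2)(-0.699) = 0.620 + 0.021 = 0.641 V.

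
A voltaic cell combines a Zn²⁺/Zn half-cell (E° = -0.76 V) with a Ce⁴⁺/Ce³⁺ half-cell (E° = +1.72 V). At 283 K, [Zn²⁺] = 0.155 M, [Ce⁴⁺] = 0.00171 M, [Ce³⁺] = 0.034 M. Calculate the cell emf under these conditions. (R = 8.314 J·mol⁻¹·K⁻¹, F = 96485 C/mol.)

2.43 V

The Ce⁴⁺/Ce³⁺ couple has the higher reduction potential and acts as the cathode, so E°_cell = +1.72 − (-0.76) = 2.48 V.
Balancing electrons gives n = 2; the reaction quotient is Q = [Zn²⁺]·[Ce³⁺]^2/[Ce⁴⁺]^2 = 61.3.
E = E° − (RT/nF) ln Q = 2.48 − (8.314×283)/(2×96485) × (4.115) = 2.480 − 0.050 = 2.430 V.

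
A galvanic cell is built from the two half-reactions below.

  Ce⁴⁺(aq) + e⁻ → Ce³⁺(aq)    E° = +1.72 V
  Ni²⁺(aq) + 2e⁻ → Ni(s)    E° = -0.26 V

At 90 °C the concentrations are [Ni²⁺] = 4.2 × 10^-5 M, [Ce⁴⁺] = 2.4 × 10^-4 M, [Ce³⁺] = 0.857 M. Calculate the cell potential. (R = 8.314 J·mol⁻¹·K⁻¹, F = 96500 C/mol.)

1.88 V

The Ce⁴⁺/Ce³⁺ couple has the higher reduction potential and acts as the cathode, so E°_cell = +1.72 − (-0.26) = 1.98 V.
Balancing electrons gives n = 2; the reaction quotient is Q = [Ni²⁺]·[Ce³⁺]^2/[Ce⁴⁺]^2 = 536.
E = E° − (RT/nF) ln Q = 1.98 − (8.314×363)/(2×96500) × (6.283) = 1.980 − 0.098 = 1.882 V.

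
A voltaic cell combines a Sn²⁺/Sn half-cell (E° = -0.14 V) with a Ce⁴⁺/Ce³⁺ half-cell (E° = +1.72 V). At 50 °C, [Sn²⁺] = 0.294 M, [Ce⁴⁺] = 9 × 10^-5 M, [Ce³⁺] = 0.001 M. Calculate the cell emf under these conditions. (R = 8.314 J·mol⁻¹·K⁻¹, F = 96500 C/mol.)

The Ce⁴⁺/Ce³⁺ couple has the higher reduction potential and acts as the cathode, so E°_cell = +1.72 − (-0.14) = 1.86 V.
Balancing electrons gives n = 2; the reaction quotient is Q = [Sn²⁺]·[Ce³⁺]^2/[Ce⁴⁺]^2 = 36.3.
E = E° − (RT/nF) ln Q = 1.86 − (8.314×323)/(2×96500) × (3.592) = 1.860 − 0.050 = 1.810 V.

1.81 V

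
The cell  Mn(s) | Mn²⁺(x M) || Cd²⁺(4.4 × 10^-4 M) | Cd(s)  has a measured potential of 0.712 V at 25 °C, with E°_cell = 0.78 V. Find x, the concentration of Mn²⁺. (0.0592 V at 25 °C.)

0.087 M

From the Nernst equation, log Q = n(E° − E)/0.0592 = 2(0.78 − 0.712)/0.0592 = 2.297, so Q = 198.
With Q = [Mn²⁺]/[Cd²⁺] and the known concentrations, [Mn²⁺] in the numerator gives [Mn²⁺] = 0.087 M.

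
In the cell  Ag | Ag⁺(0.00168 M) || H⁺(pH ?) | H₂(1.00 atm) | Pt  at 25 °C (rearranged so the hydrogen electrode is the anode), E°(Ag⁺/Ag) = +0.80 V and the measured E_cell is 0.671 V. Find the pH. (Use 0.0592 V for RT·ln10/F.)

E°_cell = 0.80 V and n = 2.
log Q = n(E° − E)/0.0592 = 2×(0.80 − 0.671)/0.0592 = 4.358.
With Q = [H⁺]^2 / ([Ag⁺]^2·P(H₂)), solving for [H⁺] gives log[H⁺] = -0.596, so pH = 0.60.

pH = 0.60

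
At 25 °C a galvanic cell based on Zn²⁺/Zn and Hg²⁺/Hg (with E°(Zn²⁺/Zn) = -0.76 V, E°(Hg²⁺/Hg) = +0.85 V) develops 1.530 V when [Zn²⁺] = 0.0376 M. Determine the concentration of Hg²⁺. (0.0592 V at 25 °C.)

From the Nernst equation, log Q = n(E° − E)/0.0592 = 2(1.61 − 1.530)/0.0592 = 2.703, so Q = 504.
With Q = [Zn²⁺]/[Hg²⁺] and the known concentrations, [Hg²⁺] in the denominator gives [Hg²⁺] = 7.5 × 10^-5 M.

7.5 × 10^-5 M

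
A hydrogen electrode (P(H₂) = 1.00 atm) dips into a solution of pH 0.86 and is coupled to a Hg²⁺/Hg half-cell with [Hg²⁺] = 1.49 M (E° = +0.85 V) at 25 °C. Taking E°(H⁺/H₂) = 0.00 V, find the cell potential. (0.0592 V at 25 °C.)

The Hg²⁺/Hg couple is the cathode, so E°_cell = 0.85 V; n = 2.
[H⁺] = 10^(−0.86) = 0.14 M, and Q = [H⁺]^2 / ([Hg²⁺]·P(H₂)) = 0.0128.
E = E° − (0.0592/2) log Q = 0.85 − (0.0592/2)(-1.893) = 0.906 V.

0.91 V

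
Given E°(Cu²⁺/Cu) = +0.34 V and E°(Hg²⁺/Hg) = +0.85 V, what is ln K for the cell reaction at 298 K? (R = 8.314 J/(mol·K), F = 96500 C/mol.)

ln K = 39.7

E°_cell = +0.85 − (+0.34) = 0.51 V, with n = 2 electrons transferred.
At equilibrium E = 0, so the Nernst equation gives ln K = nFE°/RT = (2)(96500)(0.51)/((8.314)(298)) = 39.73.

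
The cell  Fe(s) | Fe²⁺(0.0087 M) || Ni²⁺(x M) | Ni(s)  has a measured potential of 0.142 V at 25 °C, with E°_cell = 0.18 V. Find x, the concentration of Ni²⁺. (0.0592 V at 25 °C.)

4.5 × 10^-4 M

From the Nernst equation, log Q = n(E° − E)/0.0592 = 2(0.18 − 0.142)/0.0592 = 1.284, so Q = 19.2.
With Q = [Fe²⁺]/[Ni²⁺] and the known concentrations, [Ni²⁺] in the denominator gives [Ni²⁺] = 4.5 × 10^-4 M.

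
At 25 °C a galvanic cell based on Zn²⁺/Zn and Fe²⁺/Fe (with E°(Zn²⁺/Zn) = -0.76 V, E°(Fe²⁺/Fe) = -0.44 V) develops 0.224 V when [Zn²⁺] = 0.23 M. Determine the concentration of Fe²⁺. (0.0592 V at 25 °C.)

1.3 × 10^-4 M

From the Nernst equation, log Q = n(E° − E)/0.0592 = 2(0.32 − 0.224)/0.0592 = 3.243, so Q = 1750.
With Q = [Zn²⁺]/[Fe²⁺] and the known concentrations, [Fe²⁺] in the denominator gives [Fe²⁺] = 1.3 × 10^-4 M.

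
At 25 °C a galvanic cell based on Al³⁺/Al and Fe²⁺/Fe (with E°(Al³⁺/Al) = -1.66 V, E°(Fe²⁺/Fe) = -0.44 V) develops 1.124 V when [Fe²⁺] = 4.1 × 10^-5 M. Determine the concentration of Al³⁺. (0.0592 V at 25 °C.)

0.019 M

From the Nernst equation, log Q = n(E° − E)/0.0592 = 6(1.22 − 1.124)/0.0592 = 9.730, so Q = 5.37 × 10^9.
With Q = [Al³⁺]^2/[Fe²⁺]^3 and the known concentrations, [Al³⁺]^2 in the numerator gives [Al³⁺] = 0.019 M.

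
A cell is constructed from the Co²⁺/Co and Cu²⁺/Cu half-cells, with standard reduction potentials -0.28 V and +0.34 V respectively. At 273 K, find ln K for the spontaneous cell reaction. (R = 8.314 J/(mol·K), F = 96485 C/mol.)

E°_cell = +0.34 − (-0.28) = 0.62 V, with n = 2 electrons transferred.
At equilibrium E = 0, so the Nernst equation gives ln K = nFE°/RT = (2)(96485)(0.62)/((8.314)(273)) = 52.71.

ln K = 52.7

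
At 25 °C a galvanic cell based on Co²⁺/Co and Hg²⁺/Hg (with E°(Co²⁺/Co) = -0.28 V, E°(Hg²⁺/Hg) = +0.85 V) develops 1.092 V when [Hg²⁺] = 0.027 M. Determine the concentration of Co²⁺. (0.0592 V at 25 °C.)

From the Nernst equation, log Q = n(E° − E)/0.0592 = 2(1.13 − 1.092)/0.0592 = 1.284, so Q = 19.2.
With Q = [Co²⁺]/[Hg²⁺] and the known concentrations, [Co²⁺] in the numerator gives [Co²⁺] = 0.52 M.

0.52 M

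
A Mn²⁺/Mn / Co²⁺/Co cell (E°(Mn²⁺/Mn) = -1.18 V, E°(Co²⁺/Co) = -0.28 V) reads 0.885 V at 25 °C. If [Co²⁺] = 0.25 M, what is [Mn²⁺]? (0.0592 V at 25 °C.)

0.8 M

From the Nernst equation, log Q = n(E° − E)/0.0592 = 2(0.90 − 0.885)/0.0592 = 0.507, so Q = 3.21.
With Q = [Mn²⁺]/[Co²⁺] and the known concentrations, [Mn²⁺] in the numerator gives [Mn²⁺] = 0.8 M.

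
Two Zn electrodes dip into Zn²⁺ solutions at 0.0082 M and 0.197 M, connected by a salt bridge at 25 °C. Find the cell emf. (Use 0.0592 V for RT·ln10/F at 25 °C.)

Both half-cells are Zn²⁺/Zn, so E°_cell = 0. The concentrated side is the cathode; the cell reaction moves Zn²⁺ from high to low concentration with n = 2.
Q = [Zn²⁺]_dilute/[Zn²⁺]_conc = 0.0082/0.197 = 0.0416.
E = 0 − (0.0592/2) log Q = −(0.0592/2)(-1.381) = 0.0409 V.

0.041 V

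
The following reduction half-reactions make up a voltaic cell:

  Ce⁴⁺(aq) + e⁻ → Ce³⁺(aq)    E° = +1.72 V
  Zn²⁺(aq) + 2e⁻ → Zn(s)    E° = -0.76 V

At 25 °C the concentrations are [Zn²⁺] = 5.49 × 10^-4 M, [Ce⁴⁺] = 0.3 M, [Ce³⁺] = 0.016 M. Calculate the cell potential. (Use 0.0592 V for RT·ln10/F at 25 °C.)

2.65 V

The Ce⁴⁺/Ce³⁺ couple has the higher reduction potential and acts as the cathode, so E°_cell = +1.72 − (-0.76) = 2.48 V.
Balancing electrons gives n = 2; the reaction quotient is Q = [Zn²⁺]·[Ce³⁺]^2/[Ce⁴⁺]^2 = 1.56 × 10^-6.
At 25 °C, E = E° − (0.0592/n) log Q = 2.48 − (0.0592/2)(-5.806) = 2.480 + 0.172 = 2.652 V.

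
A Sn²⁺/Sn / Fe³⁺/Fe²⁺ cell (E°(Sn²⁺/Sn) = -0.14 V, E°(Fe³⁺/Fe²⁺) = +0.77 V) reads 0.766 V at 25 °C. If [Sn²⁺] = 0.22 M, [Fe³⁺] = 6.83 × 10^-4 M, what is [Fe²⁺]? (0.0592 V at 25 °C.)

From the Nernst equation, log Q = n(E° − E)/0.0592 = 2(0.91 − 0.766)/0.0592 = 4.865, so Q = 7.33 × 10^4.
With Q = [Sn²⁺]·[Fe²⁺]^2/[Fe³⁺]^2 and the known concentrations, [Fe²⁺]^2 in the numerator gives [Fe²⁺] = 0.39 M.

0.39 M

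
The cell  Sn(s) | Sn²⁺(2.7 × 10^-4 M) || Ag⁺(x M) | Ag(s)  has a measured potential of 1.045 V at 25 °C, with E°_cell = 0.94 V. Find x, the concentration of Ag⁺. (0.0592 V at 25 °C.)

0.98 M

From the Nernst equation, log Q = n(E° − E)/0.0592 = 2(0.94 − 1.045)/0.0592 = -3.547, so Q = 2.84 × 10^-4.
With Q = [Sn²⁺]/[Ag⁺]^2 and the known concentrations, [Ag⁺]^2 in the denominator gives [Ag⁺] = 0.98 M.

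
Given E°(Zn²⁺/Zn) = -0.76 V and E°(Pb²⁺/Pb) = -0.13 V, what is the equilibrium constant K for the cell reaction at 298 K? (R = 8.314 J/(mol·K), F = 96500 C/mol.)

E°_cell = -0.13 − (-0.76) = 0.63 V, with n = 2 electrons transferred.
At equilibrium E = 0, so the Nernst equation gives ln K = nFE°/RT = (2)(96500)(0.63)/((8.314)(298)) = 49.08.
K = e^49.08 = 2.1 × 10^21.

2.1 × 10^21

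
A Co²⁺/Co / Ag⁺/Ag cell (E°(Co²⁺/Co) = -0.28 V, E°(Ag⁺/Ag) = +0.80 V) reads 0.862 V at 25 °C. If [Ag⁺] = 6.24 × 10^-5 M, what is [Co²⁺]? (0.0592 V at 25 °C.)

From the Nernst equation, log Q = n(E° − E)/0.0592 = 2(1.08 − 0.862)/0.0592 = 7.365, so Q = 2.32 × 10^7.
With Q = [Co²⁺]/[Ag⁺]^2 and the known concentrations, [Co²⁺] in the numerator gives [Co²⁺] = 0.09 M.

0.09 M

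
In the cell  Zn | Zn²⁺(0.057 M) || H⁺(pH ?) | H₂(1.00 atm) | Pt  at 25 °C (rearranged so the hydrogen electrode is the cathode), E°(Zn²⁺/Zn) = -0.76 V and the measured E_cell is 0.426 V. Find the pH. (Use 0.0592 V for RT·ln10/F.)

pH = 6.26

E°_cell = 0.76 V and n = 2.
log Q = n(E° − E)/0.0592 = 2×(0.76 − 0.426)/0.0592 = 11.284.
With Q = [Zn²⁺]·P(H₂) / [H⁺]^2, solving for [H⁺] gives log[H⁺] = -6.264, so pH = 6.26.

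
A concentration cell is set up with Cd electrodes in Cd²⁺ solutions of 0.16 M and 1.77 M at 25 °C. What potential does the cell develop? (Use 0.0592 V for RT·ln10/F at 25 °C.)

Both half-cells are Cd²⁺/Cd, so E°_cell = 0. The concentrated side is the cathode; the cell reaction moves Cd²⁺ from high to low concentration with n = 2.
Q = [Cd²⁺]_dilute/[Cd²⁺]_conc = 0.16/1.77 = 0.0904.
E = 0 − (0.0592/2) log Q = −(0.0592/2)(-1.044) = 0.0309 V.

0.031 V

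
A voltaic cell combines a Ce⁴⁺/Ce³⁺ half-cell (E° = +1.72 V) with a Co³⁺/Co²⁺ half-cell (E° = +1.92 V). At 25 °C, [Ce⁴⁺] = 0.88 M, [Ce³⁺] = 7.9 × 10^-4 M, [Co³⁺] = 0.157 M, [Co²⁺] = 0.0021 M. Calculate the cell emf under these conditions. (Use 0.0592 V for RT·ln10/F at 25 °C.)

0.131 V

The Co³⁺/Co²⁺ couple has the higher reduction potential and acts as the cathode, so E°_cell = +1.92 − (+1.72) = 0.20 V.
Balancing electrons gives n = 1; the reaction quotient is Q = [Ce⁴⁺]·[Co²⁺]/([Ce³⁺]·[Co³⁺]) = 14.9.
At 25 °C, E = E° − (0.0592/n) log Q = 0.20 − (0.0592/1)(1.173) = 0.200 − 0.069 = 0.131 V.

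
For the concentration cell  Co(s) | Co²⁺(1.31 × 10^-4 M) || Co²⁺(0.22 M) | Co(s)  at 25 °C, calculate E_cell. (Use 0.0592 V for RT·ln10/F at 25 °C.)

Both half-cells are Co²⁺/Co, so E°_cell = 0. The concentrated side is the cathode; the cell reaction moves Co²⁺ from high to low concentration with n = 2.
Q = [Co²⁺]_dilute/[Co²⁺]_conc = 1.31 × 10^-4/0.22 = 5.95 × 10^-4.
E = 0 − (0.0592/2) log Q = −(0.0592/2)(-3.225) = 0.0955 V.

0.095 V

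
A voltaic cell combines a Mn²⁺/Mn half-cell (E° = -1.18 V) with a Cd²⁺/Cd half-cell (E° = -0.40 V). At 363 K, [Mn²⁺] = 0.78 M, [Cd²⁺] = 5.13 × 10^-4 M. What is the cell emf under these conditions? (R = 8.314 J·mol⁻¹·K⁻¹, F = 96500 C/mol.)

0.665 V

The Cd²⁺/Cd couple has the higher reduction potential and acts as the cathode, so E°_cell = -0.40 − (-1.18) = 0.78 V.
Balancing electrons gives n = 2; the reaction quotient is Q = [Mn²⁺]/[Cd²⁺] = 1520.
E = E° − (RT/nF) ln Q = 0.78 − (8.314×363)/(2×96500) × (7.327) = 0.780 − 0.115 = 0.665 V.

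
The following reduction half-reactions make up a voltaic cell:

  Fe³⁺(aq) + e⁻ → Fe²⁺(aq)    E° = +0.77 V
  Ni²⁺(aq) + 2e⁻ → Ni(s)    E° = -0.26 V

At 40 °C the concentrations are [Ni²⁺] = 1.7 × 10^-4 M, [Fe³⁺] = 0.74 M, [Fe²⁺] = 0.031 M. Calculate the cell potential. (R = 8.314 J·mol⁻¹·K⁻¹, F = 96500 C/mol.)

1.23 V

The Fe³⁺/Fe²⁺ couple has the higher reduction potential and acts as the cathode, so E°_cell = +0.77 − (-0.26) = 1.03 V.
Balancing electrons gives n = 2; the reaction quotient is Q = [Ni²⁺]·[Fe²⁺]^2/[Fe³⁺]^2 = 2.98 × 10^-7.
E = E° − (RT/nF) ln Q = 1.03 − (8.314×313)/(2×96500) × (-15.025) = 1.030 + 0.203 = 1.233 V.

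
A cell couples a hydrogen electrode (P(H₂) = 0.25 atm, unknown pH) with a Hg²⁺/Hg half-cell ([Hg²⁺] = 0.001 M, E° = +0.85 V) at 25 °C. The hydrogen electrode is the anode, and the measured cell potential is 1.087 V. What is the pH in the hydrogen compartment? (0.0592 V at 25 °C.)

E°_cell = 0.85 V and n = 2.
log Q = n(E° − E)/0.0592 = 2×(0.85 − 1.087)/0.0592 = -8.007.
With Q = [H⁺]^2 / ([Hg²⁺]·P(H₂)), solving for [H⁺] gives log[H⁺] = -5.804, so pH = 5.80.

pH = 5.80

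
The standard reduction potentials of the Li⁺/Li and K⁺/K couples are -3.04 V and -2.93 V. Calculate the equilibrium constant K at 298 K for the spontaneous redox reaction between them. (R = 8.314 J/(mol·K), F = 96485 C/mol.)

73

E°_cell = -2.93 − (-3.04) = 0.11 V, with n = 1 electron transferred.
At equilibrium E = 0, so the Nernst equation gives ln K = nFE°/RT = (1)(96485)(0.11)/((8.314)(298)) = 4.28.
K = e^4.28 = 73.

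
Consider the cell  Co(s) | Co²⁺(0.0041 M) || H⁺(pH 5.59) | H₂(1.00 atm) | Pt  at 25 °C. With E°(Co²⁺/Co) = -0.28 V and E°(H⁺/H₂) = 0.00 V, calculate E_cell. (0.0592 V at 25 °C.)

0.020 V

The hydrogen couple is the cathode, so E°_cell = 0.28 V; n = 2.
[H⁺] = 10^(−5.59) = 2.6 × 10^-6 M, and Q = [Co²⁺]·P(H₂) / [H⁺]^2 = 6.21 × 10^8.
E = E° − (0.0592/2) log Q = 0.28 − (0.0592/2)(8.793) = 0.020 V.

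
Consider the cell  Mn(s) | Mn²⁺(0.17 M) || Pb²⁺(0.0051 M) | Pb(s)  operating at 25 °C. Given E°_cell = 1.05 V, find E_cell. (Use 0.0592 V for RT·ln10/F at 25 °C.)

Balancing electrons gives n = 2; the reaction quotient is Q = [Mn²⁺]/[Pb²⁺] = 33.3.
At 25 °C, E = E° − (0.0592/n) log Q = 1.05 − (0.0592/2)(1.523) = 1.050 − 0.045 = 1.005 V.

1.00 V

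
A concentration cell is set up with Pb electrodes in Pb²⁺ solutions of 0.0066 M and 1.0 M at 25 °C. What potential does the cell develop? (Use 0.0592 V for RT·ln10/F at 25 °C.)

0.065 V

Both half-cells are Pb²⁺/Pb, so E°_cell = 0. The concentrated side is the cathode; the cell reaction moves Pb²⁺ from high to low concentration with n = 2.
Q = [Pb²⁺]_dilute/[Pb²⁺]_conc = 0.0066/1.0 = 0.00660.
E = 0 − (0.0592/2) log Q = −(0.0592/2)(-2.180) = 0.0645 V.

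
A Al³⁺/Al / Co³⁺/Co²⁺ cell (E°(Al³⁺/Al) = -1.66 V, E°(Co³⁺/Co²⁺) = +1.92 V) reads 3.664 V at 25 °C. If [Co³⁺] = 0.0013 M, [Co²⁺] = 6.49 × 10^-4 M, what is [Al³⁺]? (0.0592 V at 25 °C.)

From the Nernst equation, log Q = n(E° − E)/0.0592 = 3(3.58 − 3.664)/0.0592 = -4.257, so Q = 5.54 × 10^-5.
With Q = [Al³⁺]·[Co²⁺]^3/[Co³⁺]^3 and the known concentrations, [Al³⁺] in the numerator gives [Al³⁺] = 4.4 × 10^-4 M.

4.4 × 10^-4 M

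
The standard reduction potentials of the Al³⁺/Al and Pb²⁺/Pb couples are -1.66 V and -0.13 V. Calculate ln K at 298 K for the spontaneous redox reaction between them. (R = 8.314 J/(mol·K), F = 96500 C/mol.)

E°_cell = -0.13 − (-1.66) = 1.53 V, with n = 6 electrons transferred.
At equilibrium E = 0, so the Nernst equation gives ln K = nFE°/RT = (6)(96500)(1.53)/((8.314)(298)) = 357.56.

ln K = 357.6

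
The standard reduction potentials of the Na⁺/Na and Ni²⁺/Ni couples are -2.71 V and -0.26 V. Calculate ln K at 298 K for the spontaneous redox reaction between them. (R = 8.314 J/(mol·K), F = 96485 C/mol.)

ln K = 190.8

E°_cell = -0.26 − (-2.71) = 2.45 V, with n = 2 electrons transferred.
At equilibrium E = 0, so the Nernst equation gives ln K = nFE°/RT = (2)(96485)(2.45)/((8.314)(298)) = 190.82.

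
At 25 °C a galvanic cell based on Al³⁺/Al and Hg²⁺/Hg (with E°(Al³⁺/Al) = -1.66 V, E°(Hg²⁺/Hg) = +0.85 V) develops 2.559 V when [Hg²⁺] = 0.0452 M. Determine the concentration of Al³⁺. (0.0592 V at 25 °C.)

3.2 × 10^-5 M

From the Nernst equation, log Q = n(E° − E)/0.0592 = 6(2.51 − 2.559)/0.0592 = -4.966, so Q = 1.08 × 10^-5.
With Q = [Al³⁺]^2/[Hg²⁺]^3 and the known concentrations, [Al³⁺]^2 in the numerator gives [Al³⁺] = 3.2 × 10^-5 M.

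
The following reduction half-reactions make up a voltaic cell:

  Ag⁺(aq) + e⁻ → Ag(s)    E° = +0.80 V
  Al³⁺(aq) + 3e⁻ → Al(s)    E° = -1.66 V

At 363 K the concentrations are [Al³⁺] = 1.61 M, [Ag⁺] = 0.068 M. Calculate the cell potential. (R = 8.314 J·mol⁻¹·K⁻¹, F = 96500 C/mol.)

2.37 V

The Ag⁺/Ag couple has the higher reduction potential and acts as the cathode, so E°_cell = +0.80 − (-1.66) = 2.46 V.
Balancing electrons gives n = 3; the reaction quotient is Q = [Al³⁺]/[Ag⁺]^3 = 5120.
E = E° − (RT/nF) ln Q = 2.46 − (8.314×363)/(3×96500) × (8.541) = 2.460 − 0.089 = 2.371 V.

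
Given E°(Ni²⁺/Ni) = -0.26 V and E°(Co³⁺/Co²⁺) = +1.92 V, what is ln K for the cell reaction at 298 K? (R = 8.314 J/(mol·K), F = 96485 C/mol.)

ln K = 169.8

E°_cell = +1.92 − (-0.26) = 2.18 V, with n = 2 electrons transferred.
At equilibrium E = 0, so the Nernst equation gives ln K = nFE°/RT = (2)(96485)(2.18)/((8.314)(298)) = 169.79.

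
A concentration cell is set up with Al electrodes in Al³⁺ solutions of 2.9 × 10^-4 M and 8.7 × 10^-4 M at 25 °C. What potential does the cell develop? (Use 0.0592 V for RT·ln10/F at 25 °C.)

Both half-cells are Al³⁺/Al, so E°_cell = 0. The concentrated side is the cathode; the cell reaction moves Al³⁺ from high to low concentration with n = 3.
Q = [Al³⁺]_dilute/[Al³⁺]_conc = 2.9 × 10^-4/8.7 × 10^-4 = 0.333.
E = 0 − (0.0592/3) log Q = −(0.0592/3)(-0.477) = 0.0094 V.

0.009 V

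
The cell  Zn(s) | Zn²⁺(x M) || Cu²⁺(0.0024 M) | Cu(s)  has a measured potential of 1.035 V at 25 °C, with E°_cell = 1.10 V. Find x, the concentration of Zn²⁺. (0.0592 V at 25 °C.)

From the Nernst equation, log Q = n(E° − E)/0.0592 = 2(1.10 − 1.035)/0.0592 = 2.196, so Q = 157.
With Q = [Zn²⁺]/[Cu²⁺] and the known concentrations, [Zn²⁺] in the numerator gives [Zn²⁺] = 0.38 M.

0.38 M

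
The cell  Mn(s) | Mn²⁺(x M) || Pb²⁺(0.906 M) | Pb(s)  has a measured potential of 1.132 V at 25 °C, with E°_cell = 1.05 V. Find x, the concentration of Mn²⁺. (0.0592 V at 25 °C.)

0.0015 M

From the Nernst equation, log Q = n(E° − E)/0.0592 = 2(1.05 − 1.132)/0.0592 = -2.770, so Q = 0.00170.
With Q = [Mn²⁺]/[Pb²⁺] and the known concentrations, [Mn²⁺] in the numerator gives [Mn²⁺] = 0.0015 M.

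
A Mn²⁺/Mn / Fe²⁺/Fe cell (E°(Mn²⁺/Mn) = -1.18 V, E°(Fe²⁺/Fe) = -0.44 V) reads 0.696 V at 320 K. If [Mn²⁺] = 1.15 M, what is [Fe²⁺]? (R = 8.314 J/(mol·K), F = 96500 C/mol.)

0.047 M

From the Nernst equation, ln Q = nF(E° − E)/RT = 2×96500×(0.74 − 0.696)/(8.314×320) = 3.192, so Q = 24.3.
With Q = [Mn²⁺]/[Fe²⁺] and the known concentrations, [Fe²⁺] in the denominator gives [Fe²⁺] = 0.047 M.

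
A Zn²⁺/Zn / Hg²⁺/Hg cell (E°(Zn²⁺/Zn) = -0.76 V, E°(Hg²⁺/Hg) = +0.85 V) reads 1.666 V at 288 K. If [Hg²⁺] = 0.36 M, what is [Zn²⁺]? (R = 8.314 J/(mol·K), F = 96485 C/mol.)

From the Nernst equation, ln Q = nF(E° − E)/RT = 2×96485×(1.61 − 1.666)/(8.314×288) = -4.513, so Q = 0.0110.
With Q = [Zn²⁺]/[Hg²⁺] and the known concentrations, [Zn²⁺] in the numerator gives [Zn²⁺] = 0.0039 M.

0.0039 M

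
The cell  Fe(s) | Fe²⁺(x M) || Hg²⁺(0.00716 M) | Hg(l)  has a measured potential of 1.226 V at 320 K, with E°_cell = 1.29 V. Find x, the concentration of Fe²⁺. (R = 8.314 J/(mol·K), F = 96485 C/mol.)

0.74 M

From the Nernst equation, ln Q = nF(E° − E)/RT = 2×96485×(1.29 − 1.226)/(8.314×320) = 4.642, so Q = 104.
With Q = [Fe²⁺]/[Hg²⁺] and the known concentrations, [Fe²⁺] in the numerator gives [Fe²⁺] = 0.74 M.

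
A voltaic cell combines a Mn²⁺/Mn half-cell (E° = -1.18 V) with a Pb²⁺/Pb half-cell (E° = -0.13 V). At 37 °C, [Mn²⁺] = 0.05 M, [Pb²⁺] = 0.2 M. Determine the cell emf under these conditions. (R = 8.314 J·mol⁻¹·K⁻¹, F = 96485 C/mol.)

The Pb²⁺/Pb couple has the higher reduction potential and acts as the cathode, so E°_cell = -0.13 − (-1.18) = 1.05 V.
Balancing electrons gives n = 2; the reaction quotient is Q = [Mn²⁺]/[Pb²⁺] = 0.250.
E = E° − (RT/nF) ln Q = 1.05 − (8.314×310)/(2×96485) × (-1.386) = 1.050 + 0.019 = 1.069 V.

1.07 V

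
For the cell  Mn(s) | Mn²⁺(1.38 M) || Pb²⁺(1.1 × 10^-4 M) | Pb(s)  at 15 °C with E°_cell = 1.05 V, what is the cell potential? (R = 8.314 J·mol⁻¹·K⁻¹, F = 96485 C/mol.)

0.933 V

Balancing electrons gives n = 2; the reaction quotient is Q = [Mn²⁺]/[Pb²⁺] = 1.25 × 10^4.
E = E° − (RT/nF) ln Q = 1.05 − (8.314×288)/(2×96485) × (9.437) = 1.050 − 0.117 = 0.933 V.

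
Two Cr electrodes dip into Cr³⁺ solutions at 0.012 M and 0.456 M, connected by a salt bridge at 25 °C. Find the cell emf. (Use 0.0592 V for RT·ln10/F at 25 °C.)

0.031 V

Both half-cells are Cr³⁺/Cr, so E°_cell = 0. The concentrated side is the cathode; the cell reaction moves Cr³⁺ from high to low concentration with n = 3.
Q = [Cr³⁺]_dilute/[Cr³⁺]_conc = 0.012/0.456 = 0.0263.
E = 0 − (0.0592/3) log Q = −(0.0592/3)(-1.580) = 0.0312 V.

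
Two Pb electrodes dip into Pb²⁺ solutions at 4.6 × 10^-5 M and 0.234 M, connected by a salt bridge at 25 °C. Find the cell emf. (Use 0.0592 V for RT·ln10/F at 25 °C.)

0.11 V

Both half-cells are Pb²⁺/Pb, so E°_cell = 0. The concentrated side is the cathode; the cell reaction moves Pb²⁺ from high to low concentration with n = 2.
Q = [Pb²⁺]_dilute/[Pb²⁺]_conc = 4.6 × 10^-5/0.234 = 1.97 × 10^-4.
E = 0 − (0.0592/2) log Q = −(0.0592/2)(-3.706) = 0.1097 V.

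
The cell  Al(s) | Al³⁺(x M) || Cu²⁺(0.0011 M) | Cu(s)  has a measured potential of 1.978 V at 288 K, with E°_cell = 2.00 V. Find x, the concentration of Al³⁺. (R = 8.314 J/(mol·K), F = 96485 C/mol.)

From the Nernst equation, ln Q = nF(E° − E)/RT = 6×96485×(2.00 − 1.978)/(8.314×288) = 5.319, so Q = 204.
With Q = [Al³⁺]^2/[Cu²⁺]^3 and the known concentrations, [Al³⁺]^2 in the numerator gives [Al³⁺] = 5.2 × 10^-4 M.

5.2 × 10^-4 M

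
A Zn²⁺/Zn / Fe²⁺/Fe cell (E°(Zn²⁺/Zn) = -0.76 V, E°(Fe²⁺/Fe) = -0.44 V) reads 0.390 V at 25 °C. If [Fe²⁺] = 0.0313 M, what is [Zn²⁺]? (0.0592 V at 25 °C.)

1.4 × 10^-4 M

From the Nernst equation, log Q = n(E° − E)/0.0592 = 2(0.32 − 0.390)/0.0592 = -2.365, so Q = 0.00432.
With Q = [Zn²⁺]/[Fe²⁺] and the known concentrations, [Zn²⁺] in the numerator gives [Zn²⁺] = 1.4 × 10^-4 M.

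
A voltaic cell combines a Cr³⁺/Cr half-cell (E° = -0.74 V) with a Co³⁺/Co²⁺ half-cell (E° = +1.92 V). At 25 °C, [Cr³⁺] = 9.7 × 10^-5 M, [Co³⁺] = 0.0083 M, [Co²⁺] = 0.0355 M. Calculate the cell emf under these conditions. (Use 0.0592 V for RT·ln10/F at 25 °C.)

2.70 V

The Co³⁺/Co²⁺ couple has the higher reduction potential and acts as the cathode, so E°_cell = +1.92 − (-0.74) = 2.66 V.
Balancing electrons gives n = 3; the reaction quotient is Q = [Cr³⁺]·[Co²⁺]^3/[Co³⁺]^3 = 0.00759.
At 25 °C, E = E° − (0.0592/n) log Q = 2.66 − (0.0592/3)(-2.120) = 2.660 + 0.042 = 2.702 V.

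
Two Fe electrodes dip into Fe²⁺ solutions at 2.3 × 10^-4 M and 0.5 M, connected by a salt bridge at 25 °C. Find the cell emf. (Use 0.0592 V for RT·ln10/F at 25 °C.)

0.099 V

Both half-cells are Fe²⁺/Fe, so E°_cell = 0. The concentrated side is the cathode; the cell reaction moves Fe²⁺ from high to low concentration with n = 2.
Q = [Fe²⁺]_dilute/[Fe²⁺]_conc = 2.3 × 10^-4/0.5 = 4.6 × 10^-4.
E = 0 − (0.0592/2) log Q = −(0.0592/2)(-3.337) = 0.0988 V.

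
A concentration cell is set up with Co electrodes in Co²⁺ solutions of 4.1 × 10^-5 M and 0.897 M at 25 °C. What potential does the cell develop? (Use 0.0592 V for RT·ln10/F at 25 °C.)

0.13 V

Both half-cells are Co²⁺/Co, so E°_cell = 0. The concentrated side is the cathode; the cell reaction moves Co²⁺ from high to low concentration with n = 2.
Q = [Co²⁺]_dilute/[Co²⁺]_conc = 4.1 × 10^-5/0.897 = 4.57 × 10^-5.
E = 0 − (0.0592/2) log Q = −(0.0592/2)(-4.340) = 0.1285 V.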